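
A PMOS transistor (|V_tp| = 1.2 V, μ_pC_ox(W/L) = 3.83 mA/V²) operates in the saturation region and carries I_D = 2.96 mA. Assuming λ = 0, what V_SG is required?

In saturation I_D = ½ k_p (V_SG − |V_tp|)², so V_SG − |V_tp| = √(2 I_D / k_p) = √(2 × 2.96 / 3.83) = 1.24 V.
V_SG = 1.2 + 1.24 = 2.44 V.

V_SG = 2.44 V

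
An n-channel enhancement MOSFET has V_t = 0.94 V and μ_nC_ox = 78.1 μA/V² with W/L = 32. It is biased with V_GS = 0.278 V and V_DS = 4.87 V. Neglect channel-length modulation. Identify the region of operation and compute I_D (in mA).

V_GS = 0.278 V < V_t = 0.94 V, so the transistor is in cutoff.

Cutoff; I_D = 0 mA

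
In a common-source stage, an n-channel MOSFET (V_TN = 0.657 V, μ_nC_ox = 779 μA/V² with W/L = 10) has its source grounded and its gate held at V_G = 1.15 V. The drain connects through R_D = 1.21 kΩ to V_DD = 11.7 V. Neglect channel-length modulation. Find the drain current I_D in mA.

V_GS = V_G = 1.15 V, so V_ov = 1.15 − 0.657 = 0.493 V.
k_n = μ_nC_ox · (W/L) = 7.79 mA/V².
Assume saturation: I_D = ½ k_n V_ov² = 0.5 × 7.79 × 0.493² = 0.947 mA, giving V_DS = V_DD − I_D R_D = 11.7 − 0.947 × 1.21 = 10.6 V.
V_DS = 10.6 V ≥ V_ov = 0.493 V, confirming saturation.

I_D = 0.947 mA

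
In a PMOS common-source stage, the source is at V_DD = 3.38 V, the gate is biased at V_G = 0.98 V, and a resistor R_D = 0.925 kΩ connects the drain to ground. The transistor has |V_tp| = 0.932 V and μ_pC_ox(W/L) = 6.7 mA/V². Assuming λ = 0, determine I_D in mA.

I_D = 3.24 mA

V_SG = V_DD − V_G = 3.38 − 0.98 = 2.4 V, so V_ov = 2.4 − 0.932 = 1.47 V.
Assume saturation: I_D = ½ k_p V_ov² = 0.5 × 6.7 × 1.47² = 7.22 mA, giving V_SD = V_DD − I_D R_D = 3.38 − 7.22 × 0.925 = -3.3 V.
But -3.3 V < V_ov = 1.47 V, so the device is actually in triode.
In triode I_D = k_p[V_ov V_SD − ½ V_SD²] and I_D = (V_DD − V_SD)/R_D. Equating: 3.1 V_SD² − 10.1 V_SD + 3.38 = 0, giving V_SD = 0.379 V (the root below V_ov).
I_D = (3.38 − 0.379) / 0.925 = 3.24 mA.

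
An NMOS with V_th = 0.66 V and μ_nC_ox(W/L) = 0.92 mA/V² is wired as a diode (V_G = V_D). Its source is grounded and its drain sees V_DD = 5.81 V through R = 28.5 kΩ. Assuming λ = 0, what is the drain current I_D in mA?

I_D = 0.160 mA

With gate tied to drain, V_GS = V_DS ≥ V_GS − V_th, so the device is in saturation.
KCL at the drain: ½ k_n (V_GS − V_th)² = (V_DD − V_GS)/R.
Let x = V_GS − 0.66. Then 13.1 x² + x − 5.15 = 0, giving x = 0.59 V (positive root), so V_GS = 1.25 V.
I_D = (V_DD − V_GS)/R = (5.81 − 1.25) / 28.5 = 0.16 mA.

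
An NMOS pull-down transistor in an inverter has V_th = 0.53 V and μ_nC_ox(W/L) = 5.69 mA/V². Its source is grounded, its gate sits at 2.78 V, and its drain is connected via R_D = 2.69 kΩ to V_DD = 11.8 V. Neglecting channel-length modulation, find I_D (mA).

I_D = 4.25 mA

V_GS = V_G = 2.78 V, so V_ov = 2.78 − 0.53 = 2.25 V.
Assume saturation: I_D = ½ k_n V_ov² = 0.5 × 5.69 × 2.25² = 14.4 mA, giving V_DS = V_DD − I_D R_D = 11.8 − 14.4 × 2.69 = -26.9 V.
But -26.9 V < V_ov = 2.25 V, so the device is actually in triode.
In triode I_D = k_n[V_ov V_DS − ½ V_DS²] and I_D = (V_DD − V_DS)/R_D. Equating: 7.65 V_DS² − 35.44 V_DS + 11.8 = 0, giving V_DS = 0.361 V (the root below V_ov).
I_D = (11.8 − 0.361) / 2.69 = 4.25 mA.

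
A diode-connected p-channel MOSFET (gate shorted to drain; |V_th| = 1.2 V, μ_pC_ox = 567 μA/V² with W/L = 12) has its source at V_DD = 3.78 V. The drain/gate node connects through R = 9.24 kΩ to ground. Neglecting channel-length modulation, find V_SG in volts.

With gate tied to drain, V_SG = V_SD ≥ V_SG − |V_th|, so the device is in saturation.
k_p = μ_pC_ox · (W/L) = 6.804 mA/V².
KCL at the drain: ½ k_p (V_SG − |V_th|)² = (V_DD − V_SG)/R.
Let x = V_SG − 1.2. Then 31.4 x² + x − 2.58 = 0, giving x = 0.271 V (positive root), so V_SG = 1.47 V.
I_D = (V_DD − V_SG)/R = (3.78 − 1.47) / 9.24 = 0.25 mA.

V_SG = 1.47 V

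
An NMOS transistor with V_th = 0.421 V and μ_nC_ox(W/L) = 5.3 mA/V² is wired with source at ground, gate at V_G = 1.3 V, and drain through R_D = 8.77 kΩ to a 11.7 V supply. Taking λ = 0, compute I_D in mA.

V_GS = V_G = 1.3 V, so V_ov = 1.3 − 0.421 = 0.879 V.
Assume saturation: I_D = ½ k_n V_ov² = 0.5 × 5.3 × 0.879² = 2.05 mA, giving V_DS = V_DD − I_D R_D = 11.7 − 2.05 × 8.77 = -6.26 V.
But -6.26 V < V_ov = 0.879 V, so the device is actually in triode.
In triode I_D = k_n[V_ov V_DS − ½ V_DS²] and I_D = (V_DD − V_DS)/R_D. Equating: 23.2 V_DS² − 41.86 V_DS + 11.7 = 0, giving V_DS = 0.346 V (the root below V_ov).
I_D = (11.7 − 0.346) / 8.77 = 1.29 mA.

I_D = 1.29 mA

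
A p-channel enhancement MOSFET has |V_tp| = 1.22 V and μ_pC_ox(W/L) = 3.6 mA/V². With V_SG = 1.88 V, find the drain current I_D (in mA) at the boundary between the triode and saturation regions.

At the boundary V_SD = V_ov = V_SG − |V_tp| = 1.88 − 1.22 = 0.66 V.
I_D = ½ k_p V_ov² = 0.5 × 3.6 × 0.66² = 0.784 mA.

I_D = 0.784 mA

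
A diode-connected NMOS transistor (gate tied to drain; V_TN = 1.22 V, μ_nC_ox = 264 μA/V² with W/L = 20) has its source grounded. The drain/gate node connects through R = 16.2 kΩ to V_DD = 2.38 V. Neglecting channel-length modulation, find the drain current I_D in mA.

I_D = 0.0621 mA

With gate tied to drain, V_GS = V_DS ≥ V_GS − V_TN, so the device is in saturation.
k_n = μ_nC_ox · (W/L) = 5.28 mA/V².
KCL at the drain: ½ k_n (V_GS − V_TN)² = (V_DD − V_GS)/R.
Let x = V_GS − 1.22. Then 42.8 x² + x − 1.16 = 0, giving x = 0.153 V (positive root), so V_GS = 1.37 V.
I_D = (V_DD − V_GS)/R = (2.38 − 1.37) / 16.2 = 0.0621 mA.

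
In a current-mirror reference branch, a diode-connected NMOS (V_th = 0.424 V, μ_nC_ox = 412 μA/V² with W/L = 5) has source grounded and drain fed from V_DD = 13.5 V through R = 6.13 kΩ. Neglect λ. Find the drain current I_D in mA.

I_D = 1.91 mA

With gate tied to drain, V_GS = V_DS ≥ V_GS − V_th, so the device is in saturation.
k_n = μ_nC_ox · (W/L) = 2.06 mA/V².
KCL at the drain: ½ k_n (V_GS − V_th)² = (V_DD − V_GS)/R.
Let x = V_GS − 0.424. Then 6.31 x² + x − 13.08 = 0, giving x = 1.36 V (positive root), so V_GS = 1.79 V.
I_D = (V_DD − V_GS)/R = (13.5 − 1.79) / 6.13 = 1.91 mA.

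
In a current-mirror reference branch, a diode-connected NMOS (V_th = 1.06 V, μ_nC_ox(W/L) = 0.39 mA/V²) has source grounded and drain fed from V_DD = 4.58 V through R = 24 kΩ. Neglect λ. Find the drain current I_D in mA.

I_D = 0.115 mA

With gate tied to drain, V_GS = V_DS ≥ V_GS − V_th, so the device is in saturation.
KCL at the drain: ½ k_n (V_GS − V_th)² = (V_DD − V_GS)/R.
Let x = V_GS − 1.06. Then 4.68 x² + x − 3.52 = 0, giving x = 0.767 V (positive root), so V_GS = 1.83 V.
I_D = (V_DD − V_GS)/R = (4.58 − 1.83) / 24 = 0.115 mA.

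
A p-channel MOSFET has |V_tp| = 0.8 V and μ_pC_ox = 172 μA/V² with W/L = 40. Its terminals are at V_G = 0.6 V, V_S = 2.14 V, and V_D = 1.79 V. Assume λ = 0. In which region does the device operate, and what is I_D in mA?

V_SG = V_S − V_G = 2.14 − 0.6 = 1.54 V; V_SD = V_S − V_D = 2.14 − 1.79 = 0.35 V.
k_p = μ_pC_ox · (W/L) = 6.88 mA/V².
V_ov = V_SG − |V_tp| = 1.54 − 0.8 = 0.74 V.
Since V_SD = 0.35 V < V_ov = 0.74 V, the device is in the triode region.
I_D = k_p [V_ov · V_SD − ½ V_SD²] = 6.88 × [0.74 × 0.35 − 0.5 × 0.35²] = 1.36 mA.

Triode; I_D = 1.36 mA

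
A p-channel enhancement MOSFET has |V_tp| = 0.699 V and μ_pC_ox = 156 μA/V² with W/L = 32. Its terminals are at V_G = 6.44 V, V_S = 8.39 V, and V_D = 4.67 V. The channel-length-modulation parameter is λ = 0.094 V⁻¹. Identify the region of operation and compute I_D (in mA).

Saturation; I_D = 5.27 mA

V_SG = V_S − V_G = 8.39 − 6.44 = 1.95 V; V_SD = V_S − V_D = 8.39 − 4.67 = 3.72 V.
k_p = μ_pC_ox · (W/L) = 4.992 mA/V².
V_ov = V_SG − |V_tp| = 1.95 − 0.699 = 1.25 V.
Since V_SD = 3.72 V ≥ V_ov = 1.25 V, the device is in saturation.
I_D = ½ k_p V_ov² (1 + λ V_SD) = 0.5 × 4.992 × 1.25² × (1 + 0.094 × 3.72) = 5.27 mA.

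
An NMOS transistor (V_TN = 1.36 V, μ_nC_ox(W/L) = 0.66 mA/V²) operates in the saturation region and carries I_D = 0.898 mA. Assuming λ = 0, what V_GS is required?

V_GS = 3.01 V

In saturation I_D = ½ k_n (V_GS − V_TN)², so V_GS − V_TN = √(2 I_D / k_n) = √(2 × 0.898 / 0.66) = 1.65 V.
V_GS = 1.36 + 1.65 = 3.01 V.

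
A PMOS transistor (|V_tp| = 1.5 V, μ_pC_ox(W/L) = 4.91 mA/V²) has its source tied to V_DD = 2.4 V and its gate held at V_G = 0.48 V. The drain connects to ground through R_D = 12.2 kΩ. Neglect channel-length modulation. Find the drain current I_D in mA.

I_D = 0.188 mA

V_SG = V_DD − V_G = 2.4 − 0.48 = 1.92 V, so V_ov = 1.92 − 1.5 = 0.42 V.
Assume saturation: I_D = ½ k_p V_ov² = 0.5 × 4.91 × 0.42² = 0.433 mA, giving V_SD = V_DD − I_D R_D = 2.4 − 0.433 × 12.2 = -2.88 V.
But -2.88 V < V_ov = 0.42 V, so the device is actually in triode.
In triode I_D = k_p[V_ov V_SD − ½ V_SD²] and I_D = (V_DD − V_SD)/R_D. Equating: 30 V_SD² − 26.16 V_SD + 2.4 = 0, giving V_SD = 0.104 V (the root below V_ov).
I_D = (2.4 − 0.104) / 12.2 = 0.188 mA.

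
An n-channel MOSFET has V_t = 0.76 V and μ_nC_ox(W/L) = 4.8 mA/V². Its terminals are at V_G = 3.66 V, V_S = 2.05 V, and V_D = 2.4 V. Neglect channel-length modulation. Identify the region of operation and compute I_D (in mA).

Triode; I_D = 1.13 mA

V_GS = V_G − V_S = 3.66 − 2.05 = 1.61 V; V_DS = V_D − V_S = 2.4 − 2.05 = 0.35 V.
V_ov = V_GS − V_t = 1.61 − 0.76 = 0.85 V.
Since V_DS = 0.35 V < V_ov = 0.85 V, the device is in the triode region.
I_D = k_n [V_ov · V_DS − ½ V_DS²] = 4.8 × [0.85 × 0.35 − 0.5 × 0.35²] = 1.13 mA.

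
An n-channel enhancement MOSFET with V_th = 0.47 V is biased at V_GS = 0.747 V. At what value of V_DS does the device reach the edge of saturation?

The boundary between triode and saturation is V_DS = V_GS − V_th = V_ov.
V_ov = 0.747 − 0.47 = 0.277 V.

V_DS,sat = 0.277 V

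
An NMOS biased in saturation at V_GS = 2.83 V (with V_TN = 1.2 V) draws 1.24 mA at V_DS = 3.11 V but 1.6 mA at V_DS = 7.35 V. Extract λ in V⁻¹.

λ = 0.0870 V⁻¹

With V_GS fixed, I_D ∝ (1 + λ V_DS) in saturation, so I_D2/I_D1 = (1 + λ V_DS2)/(1 + λ V_DS1).
1.6/1.24 = 1.29 = (1 + 7.35 λ)/(1 + 3.11 λ).
Solving: λ (I_D1 V_DS2 − I_D2 V_DS1) = I_D2 − I_D1, so λ = (1.6 − 1.24) / (1.24 × 7.35 − 1.6 × 3.11) = 0.36 / 4.14 = 0.087 V⁻¹.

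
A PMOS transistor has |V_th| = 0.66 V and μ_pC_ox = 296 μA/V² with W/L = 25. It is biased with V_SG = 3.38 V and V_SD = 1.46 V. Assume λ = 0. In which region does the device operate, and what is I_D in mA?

k_p = μ_pC_ox · (W/L) = 7.4 mA/V².
V_ov = V_SG − |V_th| = 3.38 − 0.66 = 2.72 V.
Since V_SD = 1.46 V < V_ov = 2.72 V, the device is in the triode region.
I_D = k_p [V_ov · V_SD − ½ V_SD²] = 7.4 × [2.72 × 1.46 − 0.5 × 1.46²] = 21.5 mA.

Triode; I_D = 21.5 mA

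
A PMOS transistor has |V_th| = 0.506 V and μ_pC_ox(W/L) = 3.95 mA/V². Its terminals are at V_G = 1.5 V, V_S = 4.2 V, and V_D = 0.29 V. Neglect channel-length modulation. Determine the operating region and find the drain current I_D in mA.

V_SG = V_S − V_G = 4.2 − 1.5 = 2.7 V; V_SD = V_S − V_D = 4.2 − 0.29 = 3.91 V.
V_ov = V_SG − |V_th| = 2.7 − 0.506 = 2.19 V.
Since V_SD = 3.91 V ≥ V_ov = 2.19 V, the device is in saturation.
I_D = ½ k_p V_ov² = 0.5 × 3.95 × 2.19² = 9.51 mA.

Saturation; I_D = 9.51 mA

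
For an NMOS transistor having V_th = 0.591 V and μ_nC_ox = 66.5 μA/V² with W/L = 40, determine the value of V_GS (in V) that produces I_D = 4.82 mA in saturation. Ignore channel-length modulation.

V_GS = 2.49 V

k_n = μ_nC_ox · (W/L) = 2.66 mA/V².
In saturation I_D = ½ k_n (V_GS − V_th)², so V_GS − V_th = √(2 I_D / k_n) = √(2 × 4.82 / 2.66) = 1.9 V.
V_GS = 0.591 + 1.9 = 2.49 V.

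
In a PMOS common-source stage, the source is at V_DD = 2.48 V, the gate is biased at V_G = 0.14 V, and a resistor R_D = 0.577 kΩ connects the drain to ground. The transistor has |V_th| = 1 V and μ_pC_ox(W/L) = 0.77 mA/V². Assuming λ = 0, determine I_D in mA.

V_SG = V_DD − V_G = 2.48 − 0.14 = 2.34 V, so V_ov = 2.34 − 1 = 1.34 V.
Assume saturation: I_D = ½ k_p V_ov² = 0.5 × 0.77 × 1.34² = 0.691 mA, giving V_SD = V_DD − I_D R_D = 2.48 − 0.691 × 0.577 = 2.08 V.
V_SD = 2.08 V ≥ V_ov = 1.34 V, confirming saturation.

I_D = 0.691 mA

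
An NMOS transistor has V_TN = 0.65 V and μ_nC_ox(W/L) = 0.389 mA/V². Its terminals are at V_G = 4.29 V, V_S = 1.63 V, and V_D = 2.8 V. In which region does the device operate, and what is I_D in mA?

V_GS = V_G − V_S = 4.29 − 1.63 = 2.66 V; V_DS = V_D − V_S = 2.8 − 1.63 = 1.17 V.
V_ov = V_GS − V_TN = 2.66 − 0.65 = 2.01 V.
Since V_DS = 1.17 V < V_ov = 2.01 V, the device is in the triode region.
I_D = k_n [V_ov · V_DS − ½ V_DS²] = 0.389 × [2.01 × 1.17 − 0.5 × 1.17²] = 0.649 mA.

Triode; I_D = 0.649 mA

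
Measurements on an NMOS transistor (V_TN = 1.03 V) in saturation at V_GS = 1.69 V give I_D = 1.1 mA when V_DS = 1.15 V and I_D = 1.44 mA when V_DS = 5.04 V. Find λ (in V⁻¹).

With V_GS fixed, I_D ∝ (1 + λ V_DS) in saturation, so I_D2/I_D1 = (1 + λ V_DS2)/(1 + λ V_DS1).
1.44/1.1 = 1.309 = (1 + 5.04 λ)/(1 + 1.15 λ).
Solving: λ (I_D1 V_DS2 − I_D2 V_DS1) = I_D2 − I_D1, so λ = (1.44 − 1.1) / (1.1 × 5.04 − 1.44 × 1.15) = 0.34 / 3.89 = 0.0874 V⁻¹.

λ = 0.0874 V⁻¹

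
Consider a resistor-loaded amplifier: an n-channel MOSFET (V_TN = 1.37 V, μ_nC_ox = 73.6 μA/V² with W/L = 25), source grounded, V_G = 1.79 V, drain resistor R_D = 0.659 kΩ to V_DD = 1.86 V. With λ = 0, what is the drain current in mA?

V_GS = V_G = 1.79 V, so V_ov = 1.79 − 1.37 = 0.42 V.
k_n = μ_nC_ox · (W/L) = 1.84 mA/V².
Assume saturation: I_D = ½ k_n V_ov² = 0.5 × 1.84 × 0.42² = 0.162 mA, giving V_DS = V_DD − I_D R_D = 1.86 − 0.162 × 0.659 = 1.75 V.
V_DS = 1.75 V ≥ V_ov = 0.42 V, confirming saturation.

I_D = 0.162 mA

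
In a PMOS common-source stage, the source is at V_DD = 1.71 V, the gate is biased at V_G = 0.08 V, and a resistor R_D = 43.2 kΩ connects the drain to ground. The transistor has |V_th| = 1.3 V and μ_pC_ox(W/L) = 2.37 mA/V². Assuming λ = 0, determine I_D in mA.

V_SG = V_DD − V_G = 1.71 − 0.08 = 1.63 V, so V_ov = 1.63 − 1.3 = 0.33 V.
Assume saturation: I_D = ½ k_p V_ov² = 0.5 × 2.37 × 0.33² = 0.129 mA, giving V_SD = V_DD − I_D R_D = 1.71 − 0.129 × 43.2 = -3.86 V.
But -3.86 V < V_ov = 0.33 V, so the device is actually in triode.
In triode I_D = k_p[V_ov V_SD − ½ V_SD²] and I_D = (V_DD − V_SD)/R_D. Equating: 51.2 V_SD² − 34.79 V_SD + 1.71 = 0, giving V_SD = 0.0533 V (the root below V_ov).
I_D = (1.71 − 0.0533) / 43.2 = 0.0383 mA.

I_D = 0.0383 mA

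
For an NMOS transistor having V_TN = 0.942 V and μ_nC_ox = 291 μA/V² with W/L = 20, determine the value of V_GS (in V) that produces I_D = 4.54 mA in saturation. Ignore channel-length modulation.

V_GS = 2.19 V

k_n = μ_nC_ox · (W/L) = 5.82 mA/V².
In saturation I_D = ½ k_n (V_GS − V_TN)², so V_GS − V_TN = √(2 I_D / k_n) = √(2 × 4.54 / 5.82) = 1.25 V.
V_GS = 0.942 + 1.25 = 2.19 V.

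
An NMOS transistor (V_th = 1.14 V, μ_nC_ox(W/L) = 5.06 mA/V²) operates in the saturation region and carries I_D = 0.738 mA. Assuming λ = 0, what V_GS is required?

V_GS = 1.68 V

In saturation I_D = ½ k_n (V_GS − V_th)², so V_GS − V_th = √(2 I_D / k_n) = √(2 × 0.738 / 5.06) = 0.54 V.
V_GS = 1.14 + 0.54 = 1.68 V.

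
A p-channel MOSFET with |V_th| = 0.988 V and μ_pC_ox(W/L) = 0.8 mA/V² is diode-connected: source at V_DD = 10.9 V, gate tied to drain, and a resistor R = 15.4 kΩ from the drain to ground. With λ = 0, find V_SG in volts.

With gate tied to drain, V_SG = V_SD ≥ V_SG − |V_th|, so the device is in saturation.
KCL at the drain: ½ k_p (V_SG − |V_th|)² = (V_DD − V_SG)/R.
Let x = V_SG − 0.988. Then 6.16 x² + x − 9.912 = 0, giving x = 1.19 V (positive root), so V_SG = 2.18 V.
I_D = (V_DD − V_SG)/R = (10.9 − 2.18) / 15.4 = 0.566 mA.

V_SG = 2.18 V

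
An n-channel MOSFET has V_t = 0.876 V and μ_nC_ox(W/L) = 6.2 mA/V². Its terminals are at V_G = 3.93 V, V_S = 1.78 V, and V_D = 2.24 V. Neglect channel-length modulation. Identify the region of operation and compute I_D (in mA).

V_GS = V_G − V_S = 3.93 − 1.78 = 2.15 V; V_DS = V_D − V_S = 2.24 − 1.78 = 0.46 V.
V_ov = V_GS − V_t = 2.15 − 0.876 = 1.27 V.
Since V_DS = 0.46 V < V_ov = 1.27 V, the device is in the triode region.
I_D = k_n [V_ov · V_DS − ½ V_DS²] = 6.2 × [1.27 × 0.46 − 0.5 × 0.46²] = 2.98 mA.

Triode; I_D = 2.98 mA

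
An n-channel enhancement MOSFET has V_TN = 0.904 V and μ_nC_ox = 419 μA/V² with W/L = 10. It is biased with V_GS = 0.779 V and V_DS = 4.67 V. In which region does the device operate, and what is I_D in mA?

Cutoff; I_D = 0 mA

V_GS = 0.779 V < V_TN = 0.904 V, so the transistor is in cutoff.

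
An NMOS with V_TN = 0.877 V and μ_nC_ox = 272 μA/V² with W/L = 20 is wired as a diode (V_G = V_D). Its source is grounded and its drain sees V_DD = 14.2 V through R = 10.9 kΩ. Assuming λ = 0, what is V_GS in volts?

V_GS = 1.53 V

With gate tied to drain, V_GS = V_DS ≥ V_GS − V_TN, so the device is in saturation.
k_n = μ_nC_ox · (W/L) = 5.44 mA/V².
KCL at the drain: ½ k_n (V_GS − V_TN)² = (V_DD − V_GS)/R.
Let x = V_GS − 0.877. Then 29.6 x² + x − 13.32 = 0, giving x = 0.654 V (positive root), so V_GS = 1.53 V.
I_D = (V_DD − V_GS)/R = (14.2 − 1.53) / 10.9 = 1.16 mA.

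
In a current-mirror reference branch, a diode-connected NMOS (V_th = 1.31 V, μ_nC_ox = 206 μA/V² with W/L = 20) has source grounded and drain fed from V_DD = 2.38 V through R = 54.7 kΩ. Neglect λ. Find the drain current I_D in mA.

I_D = 0.0179 mA

With gate tied to drain, V_GS = V_DS ≥ V_GS − V_th, so the device is in saturation.
k_n = μ_nC_ox · (W/L) = 4.12 mA/V².
KCL at the drain: ½ k_n (V_GS − V_th)² = (V_DD − V_GS)/R.
Let x = V_GS − 1.31. Then 113 x² + x − 1.07 = 0, giving x = 0.0931 V (positive root), so V_GS = 1.4 V.
I_D = (V_DD − V_GS)/R = (2.38 − 1.4) / 54.7 = 0.0179 mA.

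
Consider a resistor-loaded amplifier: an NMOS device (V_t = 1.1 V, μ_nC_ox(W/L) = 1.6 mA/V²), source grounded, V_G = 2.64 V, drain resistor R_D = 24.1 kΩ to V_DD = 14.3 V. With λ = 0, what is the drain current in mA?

V_GS = V_G = 2.64 V, so V_ov = 2.64 − 1.1 = 1.54 V.
Assume saturation: I_D = ½ k_n V_ov² = 0.5 × 1.6 × 1.54² = 1.9 mA, giving V_DS = V_DD − I_D R_D = 14.3 − 1.9 × 24.1 = -31.4 V.
But -31.4 V < V_ov = 1.54 V, so the device is actually in triode.
In triode I_D = k_n[V_ov V_DS − ½ V_DS²] and I_D = (V_DD − V_DS)/R_D. Equating: 19.3 V_DS² − 60.38 V_DS + 14.3 = 0, giving V_DS = 0.258 V (the root below V_ov).
I_D = (14.3 − 0.258) / 24.1 = 0.583 mA.

I_D = 0.583 mA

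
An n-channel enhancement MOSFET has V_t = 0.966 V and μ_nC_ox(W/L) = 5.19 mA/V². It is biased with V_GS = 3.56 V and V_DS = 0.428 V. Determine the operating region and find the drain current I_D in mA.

Triode; I_D = 5.29 mA

V_ov = V_GS − V_t = 3.56 − 0.966 = 2.59 V.
Since V_DS = 0.428 V < V_ov = 2.59 V, the device is in the triode region.
I_D = k_n [V_ov · V_DS − ½ V_DS²] = 5.19 × [2.59 × 0.428 − 0.5 × 0.428²] = 5.29 mA.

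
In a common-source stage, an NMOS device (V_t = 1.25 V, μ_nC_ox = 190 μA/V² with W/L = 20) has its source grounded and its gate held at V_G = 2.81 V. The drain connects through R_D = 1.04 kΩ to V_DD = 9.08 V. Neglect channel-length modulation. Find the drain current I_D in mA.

I_D = 4.62 mA

V_GS = V_G = 2.81 V, so V_ov = 2.81 − 1.25 = 1.56 V.
k_n = μ_nC_ox · (W/L) = 3.8 mA/V².
Assume saturation: I_D = ½ k_n V_ov² = 0.5 × 3.8 × 1.56² = 4.62 mA, giving V_DS = V_DD − I_D R_D = 9.08 − 4.62 × 1.04 = 4.27 V.
V_DS = 4.27 V ≥ V_ov = 1.56 V, confirming saturation.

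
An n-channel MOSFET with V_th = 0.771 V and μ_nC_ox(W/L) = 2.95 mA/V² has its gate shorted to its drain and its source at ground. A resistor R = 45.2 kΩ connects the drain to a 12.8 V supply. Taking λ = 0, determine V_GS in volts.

V_GS = 1.19 V

With gate tied to drain, V_GS = V_DS ≥ V_GS − V_th, so the device is in saturation.
KCL at the drain: ½ k_n (V_GS − V_th)² = (V_DD − V_GS)/R.
Let x = V_GS − 0.771. Then 66.7 x² + x − 12.03 = 0, giving x = 0.417 V (positive root), so V_GS = 1.19 V.
I_D = (V_DD − V_GS)/R = (12.8 − 1.19) / 45.2 = 0.257 mA.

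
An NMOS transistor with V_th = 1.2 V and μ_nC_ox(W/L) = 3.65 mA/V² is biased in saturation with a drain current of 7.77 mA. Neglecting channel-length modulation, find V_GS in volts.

In saturation I_D = ½ k_n (V_GS − V_th)², so V_GS − V_th = √(2 I_D / k_n) = √(2 × 7.77 / 3.65) = 2.06 V.
V_GS = 1.2 + 2.06 = 3.26 V.

V_GS = 3.26 V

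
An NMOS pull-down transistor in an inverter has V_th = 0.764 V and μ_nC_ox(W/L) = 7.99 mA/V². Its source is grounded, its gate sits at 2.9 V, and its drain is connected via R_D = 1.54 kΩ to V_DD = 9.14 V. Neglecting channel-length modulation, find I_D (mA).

I_D = 5.70 mA

V_GS = V_G = 2.9 V, so V_ov = 2.9 − 0.764 = 2.14 V.
Assume saturation: I_D = ½ k_n V_ov² = 0.5 × 7.99 × 2.14² = 18.2 mA, giving V_DS = V_DD − I_D R_D = 9.14 − 18.2 × 1.54 = -18.9 V.
But -18.9 V < V_ov = 2.14 V, so the device is actually in triode.
In triode I_D = k_n[V_ov V_DS − ½ V_DS²] and I_D = (V_DD − V_DS)/R_D. Equating: 6.15 V_DS² − 27.28 V_DS + 9.14 = 0, giving V_DS = 0.365 V (the root below V_ov).
I_D = (9.14 − 0.365) / 1.54 = 5.7 mA.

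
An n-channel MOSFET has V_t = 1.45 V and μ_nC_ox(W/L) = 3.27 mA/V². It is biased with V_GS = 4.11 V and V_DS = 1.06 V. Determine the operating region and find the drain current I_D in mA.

Triode; I_D = 7.38 mA

V_ov = V_GS − V_t = 4.11 − 1.45 = 2.66 V.
Since V_DS = 1.06 V < V_ov = 2.66 V, the device is in the triode region.
I_D = k_n [V_ov · V_DS − ½ V_DS²] = 3.27 × [2.66 × 1.06 − 0.5 × 1.06²] = 7.38 mA.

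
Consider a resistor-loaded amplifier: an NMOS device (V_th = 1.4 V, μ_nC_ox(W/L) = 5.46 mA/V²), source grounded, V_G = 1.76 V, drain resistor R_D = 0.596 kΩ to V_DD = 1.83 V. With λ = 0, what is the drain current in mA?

I_D = 0.354 mA

V_GS = V_G = 1.76 V, so V_ov = 1.76 − 1.4 = 0.36 V.
Assume saturation: I_D = ½ k_n V_ov² = 0.5 × 5.46 × 0.36² = 0.354 mA, giving V_DS = V_DD − I_D R_D = 1.83 − 0.354 × 0.596 = 1.62 V.
V_DS = 1.62 V ≥ V_ov = 0.36 V, confirming saturation.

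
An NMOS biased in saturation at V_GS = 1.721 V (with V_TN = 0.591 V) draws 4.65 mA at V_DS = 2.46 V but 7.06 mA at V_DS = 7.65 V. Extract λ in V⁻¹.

λ = 0.132 V⁻¹

With V_GS fixed, I_D ∝ (1 + λ V_DS) in saturation, so I_D2/I_D1 = (1 + λ V_DS2)/(1 + λ V_DS1).
7.06/4.65 = 1.518 = (1 + 7.65 λ)/(1 + 2.46 λ).
Solving: λ (I_D1 V_DS2 − I_D2 V_DS1) = I_D2 − I_D1, so λ = (7.06 − 4.65) / (4.65 × 7.65 − 7.06 × 2.46) = 2.41 / 18.2 = 0.132 V⁻¹.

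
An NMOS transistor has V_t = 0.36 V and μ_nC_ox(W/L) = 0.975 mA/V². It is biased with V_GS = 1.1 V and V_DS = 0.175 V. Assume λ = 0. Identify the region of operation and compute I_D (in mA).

V_ov = V_GS − V_t = 1.1 − 0.36 = 0.74 V.
Since V_DS = 0.175 V < V_ov = 0.74 V, the device is in the triode region.
I_D = k_n [V_ov · V_DS − ½ V_DS²] = 0.975 × [0.74 × 0.175 − 0.5 × 0.175²] = 0.111 mA.

Triode; I_D = 0.111 mA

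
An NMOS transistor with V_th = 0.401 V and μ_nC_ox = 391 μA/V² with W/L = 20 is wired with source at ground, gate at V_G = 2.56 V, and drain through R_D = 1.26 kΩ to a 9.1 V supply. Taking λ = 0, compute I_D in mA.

I_D = 6.86 mA

V_GS = V_G = 2.56 V, so V_ov = 2.56 − 0.401 = 2.16 V.
k_n = μ_nC_ox · (W/L) = 7.82 mA/V².
Assume saturation: I_D = ½ k_n V_ov² = 0.5 × 7.82 × 2.16² = 18.2 mA, giving V_DS = V_DD − I_D R_D = 9.1 − 18.2 × 1.26 = -13.9 V.
But -13.9 V < V_ov = 2.16 V, so the device is actually in triode.
In triode I_D = k_n[V_ov V_DS − ½ V_DS²] and I_D = (V_DD − V_DS)/R_D. Equating: 4.93 V_DS² − 22.27 V_DS + 9.1 = 0, giving V_DS = 0.454 V (the root below V_ov).
I_D = (9.1 − 0.454) / 1.26 = 6.86 mA.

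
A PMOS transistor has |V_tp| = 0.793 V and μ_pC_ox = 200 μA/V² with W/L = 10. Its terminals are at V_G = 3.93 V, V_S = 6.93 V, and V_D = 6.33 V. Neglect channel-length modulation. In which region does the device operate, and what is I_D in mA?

V_SG = V_S − V_G = 6.93 − 3.93 = 3 V; V_SD = V_S − V_D = 6.93 − 6.33 = 0.6 V.
k_p = μ_pC_ox · (W/L) = 2 mA/V².
V_ov = V_SG − |V_tp| = 3 − 0.793 = 2.21 V.
Since V_SD = 0.6 V < V_ov = 2.21 V, the device is in the triode region.
I_D = k_p [V_ov · V_SD − ½ V_SD²] = 2 × [2.21 × 0.6 − 0.5 × 0.6²] = 2.29 mA.

Triode; I_D = 2.29 mA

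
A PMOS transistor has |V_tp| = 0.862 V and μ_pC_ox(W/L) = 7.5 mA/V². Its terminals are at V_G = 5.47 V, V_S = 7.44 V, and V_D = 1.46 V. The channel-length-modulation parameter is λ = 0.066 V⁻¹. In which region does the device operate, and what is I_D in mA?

V_SG = V_S − V_G = 7.44 − 5.47 = 1.97 V; V_SD = V_S − V_D = 7.44 − 1.46 = 5.98 V.
V_ov = V_SG − |V_tp| = 1.97 − 0.862 = 1.11 V.
Since V_SD = 5.98 V ≥ V_ov = 1.11 V, the device is in saturation.
I_D = ½ k_p V_ov² (1 + λ V_SD) = 0.5 × 7.5 × 1.11² × (1 + 0.066 × 5.98) = 6.42 mA.

Saturation; I_D = 6.42 mA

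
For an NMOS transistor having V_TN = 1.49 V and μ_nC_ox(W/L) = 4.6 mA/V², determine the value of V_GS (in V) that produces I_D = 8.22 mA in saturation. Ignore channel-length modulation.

In saturation I_D = ½ k_n (V_GS − V_TN)², so V_GS − V_TN = √(2 I_D / k_n) = √(2 × 8.22 / 4.6) = 1.89 V.
V_GS = 1.49 + 1.89 = 3.38 V.

V_GS = 3.38 V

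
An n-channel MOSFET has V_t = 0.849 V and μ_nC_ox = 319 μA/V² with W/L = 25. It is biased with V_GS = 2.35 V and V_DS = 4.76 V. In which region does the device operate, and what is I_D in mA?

k_n = μ_nC_ox · (W/L) = 7.975 mA/V².
V_ov = V_GS − V_t = 2.35 − 0.849 = 1.5 V.
Since V_DS = 4.76 V ≥ V_ov = 1.5 V, the device is in saturation.
I_D = ½ k_n V_ov² = 0.5 × 7.975 × 1.5² = 8.98 mA.

Saturation; I_D = 8.98 mA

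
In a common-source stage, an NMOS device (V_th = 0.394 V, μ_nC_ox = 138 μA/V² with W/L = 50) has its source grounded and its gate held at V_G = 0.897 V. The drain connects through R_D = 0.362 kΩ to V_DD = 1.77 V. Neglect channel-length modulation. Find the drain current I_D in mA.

I_D = 0.873 mA

V_GS = V_G = 0.897 V, so V_ov = 0.897 − 0.394 = 0.503 V.
k_n = μ_nC_ox · (W/L) = 6.9 mA/V².
Assume saturation: I_D = ½ k_n V_ov² = 0.5 × 6.9 × 0.503² = 0.873 mA, giving V_DS = V_DD − I_D R_D = 1.77 − 0.873 × 0.362 = 1.45 V.
V_DS = 1.45 V ≥ V_ov = 0.503 V, confirming saturation.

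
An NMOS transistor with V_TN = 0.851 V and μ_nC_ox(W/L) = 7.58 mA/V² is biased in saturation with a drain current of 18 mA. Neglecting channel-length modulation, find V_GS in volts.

In saturation I_D = ½ k_n (V_GS − V_TN)², so V_GS − V_TN = √(2 I_D / k_n) = √(2 × 18 / 7.58) = 2.18 V.
V_GS = 0.851 + 2.18 = 3.03 V.

V_GS = 3.03 V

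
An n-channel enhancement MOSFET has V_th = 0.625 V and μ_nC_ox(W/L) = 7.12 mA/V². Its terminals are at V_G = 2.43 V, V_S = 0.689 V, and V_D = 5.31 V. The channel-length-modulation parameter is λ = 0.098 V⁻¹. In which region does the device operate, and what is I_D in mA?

V_GS = V_G − V_S = 2.43 − 0.689 = 1.74 V; V_DS = V_D − V_S = 5.31 − 0.689 = 4.62 V.
V_ov = V_GS − V_th = 1.74 − 0.625 = 1.12 V.
Since V_DS = 4.62 V ≥ V_ov = 1.12 V, the device is in saturation.
I_D = ½ k_n V_ov² (1 + λ V_DS) = 0.5 × 7.12 × 1.12² × (1 + 0.098 × 4.62) = 6.44 mA.

Saturation; I_D = 6.44 mA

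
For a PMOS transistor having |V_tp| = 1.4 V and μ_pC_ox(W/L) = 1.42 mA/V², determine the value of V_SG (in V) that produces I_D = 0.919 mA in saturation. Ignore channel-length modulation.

V_SG = 2.54 V

In saturation I_D = ½ k_p (V_SG − |V_tp|)², so V_SG − |V_tp| = √(2 I_D / k_p) = √(2 × 0.919 / 1.42) = 1.14 V.
V_SG = 1.4 + 1.14 = 2.54 V.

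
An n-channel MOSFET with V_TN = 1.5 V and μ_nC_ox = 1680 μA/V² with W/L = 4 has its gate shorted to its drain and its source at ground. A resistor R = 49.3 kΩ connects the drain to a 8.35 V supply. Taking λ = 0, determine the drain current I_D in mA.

With gate tied to drain, V_GS = V_DS ≥ V_GS − V_TN, so the device is in saturation.
k_n = μ_nC_ox · (W/L) = 6.72 mA/V².
KCL at the drain: ½ k_n (V_GS − V_TN)² = (V_DD − V_GS)/R.
Let x = V_GS − 1.5. Then 166 x² + x − 6.85 = 0, giving x = 0.2 V (positive root), so V_GS = 1.7 V.
I_D = (V_DD − V_GS)/R = (8.35 − 1.7) / 49.3 = 0.135 mA.

I_D = 0.135 mA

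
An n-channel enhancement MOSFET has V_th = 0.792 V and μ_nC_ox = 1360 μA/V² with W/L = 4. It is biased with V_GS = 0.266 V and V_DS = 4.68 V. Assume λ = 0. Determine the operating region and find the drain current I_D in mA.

Cutoff; I_D = 0 mA

V_GS = 0.266 V < V_th = 0.792 V, so the transistor is in cutoff.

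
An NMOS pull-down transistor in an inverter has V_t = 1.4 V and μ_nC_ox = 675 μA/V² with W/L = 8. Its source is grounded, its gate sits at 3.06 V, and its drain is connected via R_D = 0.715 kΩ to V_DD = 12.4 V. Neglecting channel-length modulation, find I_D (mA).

V_GS = V_G = 3.06 V, so V_ov = 3.06 − 1.4 = 1.66 V.
k_n = μ_nC_ox · (W/L) = 5.4 mA/V².
Assume saturation: I_D = ½ k_n V_ov² = 0.5 × 5.4 × 1.66² = 7.44 mA, giving V_DS = V_DD − I_D R_D = 12.4 − 7.44 × 0.715 = 7.08 V.
V_DS = 7.08 V ≥ V_ov = 1.66 V, confirming saturation.

I_D = 7.44 mA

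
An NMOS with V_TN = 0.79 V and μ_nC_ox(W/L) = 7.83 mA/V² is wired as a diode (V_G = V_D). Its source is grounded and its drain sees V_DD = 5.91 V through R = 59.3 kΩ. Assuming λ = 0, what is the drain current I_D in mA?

With gate tied to drain, V_GS = V_DS ≥ V_GS − V_TN, so the device is in saturation.
KCL at the drain: ½ k_n (V_GS − V_TN)² = (V_DD − V_GS)/R.
Let x = V_GS − 0.79. Then 232 x² + x − 5.12 = 0, giving x = 0.146 V (positive root), so V_GS = 0.936 V.
I_D = (V_DD − V_GS)/R = (5.91 − 0.936) / 59.3 = 0.0839 mA.

I_D = 0.0839 mA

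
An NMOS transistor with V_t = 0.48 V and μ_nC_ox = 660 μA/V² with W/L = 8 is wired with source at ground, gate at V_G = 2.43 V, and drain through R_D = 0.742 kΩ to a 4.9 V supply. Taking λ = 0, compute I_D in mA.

V_GS = V_G = 2.43 V, so V_ov = 2.43 − 0.48 = 1.95 V.
k_n = μ_nC_ox · (W/L) = 5.28 mA/V².
Assume saturation: I_D = ½ k_n V_ov² = 0.5 × 5.28 × 1.95² = 10 mA, giving V_DS = V_DD − I_D R_D = 4.9 − 10 × 0.742 = -2.55 V.
But -2.55 V < V_ov = 1.95 V, so the device is actually in triode.
In triode I_D = k_n[V_ov V_DS − ½ V_DS²] and I_D = (V_DD − V_DS)/R_D. Equating: 1.96 V_DS² − 8.64 V_DS + 4.9 = 0, giving V_DS = 0.668 V (the root below V_ov).
I_D = (4.9 − 0.668) / 0.742 = 5.7 mA.

I_D = 5.70 mA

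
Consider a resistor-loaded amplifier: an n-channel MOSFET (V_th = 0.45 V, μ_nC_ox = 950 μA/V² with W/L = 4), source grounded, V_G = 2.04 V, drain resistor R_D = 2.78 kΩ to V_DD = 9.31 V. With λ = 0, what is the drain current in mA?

I_D = 3.12 mA

V_GS = V_G = 2.04 V, so V_ov = 2.04 − 0.45 = 1.59 V.
k_n = μ_nC_ox · (W/L) = 3.8 mA/V².
Assume saturation: I_D = ½ k_n V_ov² = 0.5 × 3.8 × 1.59² = 4.8 mA, giving V_DS = V_DD − I_D R_D = 9.31 − 4.8 × 2.78 = -4.04 V.
But -4.04 V < V_ov = 1.59 V, so the device is actually in triode.
In triode I_D = k_n[V_ov V_DS − ½ V_DS²] and I_D = (V_DD − V_DS)/R_D. Equating: 5.28 V_DS² − 17.8 V_DS + 9.31 = 0, giving V_DS = 0.648 V (the root below V_ov).
I_D = (9.31 − 0.648) / 2.78 = 3.12 mA.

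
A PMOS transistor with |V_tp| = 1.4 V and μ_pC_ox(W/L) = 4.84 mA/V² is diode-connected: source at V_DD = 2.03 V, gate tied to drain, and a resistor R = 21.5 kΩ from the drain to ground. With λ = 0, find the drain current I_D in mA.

With gate tied to drain, V_SG = V_SD ≥ V_SG − |V_tp|, so the device is in saturation.
KCL at the drain: ½ k_p (V_SG − |V_tp|)² = (V_DD − V_SG)/R.
Let x = V_SG − 1.4. Then 52 x² + x − 0.63 = 0, giving x = 0.101 V (positive root), so V_SG = 1.5 V.
I_D = (V_DD − V_SG)/R = (2.03 − 1.5) / 21.5 = 0.0246 mA.

I_D = 0.0246 mA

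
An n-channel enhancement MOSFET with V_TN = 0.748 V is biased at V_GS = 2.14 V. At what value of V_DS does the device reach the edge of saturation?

V_DS,sat = 1.39 V

The boundary between triode and saturation is V_DS = V_GS − V_TN = V_ov.
V_ov = 2.14 − 0.748 = 1.39 V.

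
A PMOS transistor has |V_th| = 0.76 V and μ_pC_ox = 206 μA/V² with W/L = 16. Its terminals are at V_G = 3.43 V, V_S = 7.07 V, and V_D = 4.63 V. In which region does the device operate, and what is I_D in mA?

V_SG = V_S − V_G = 7.07 − 3.43 = 3.64 V; V_SD = V_S − V_D = 7.07 − 4.63 = 2.44 V.
k_p = μ_pC_ox · (W/L) = 3.296 mA/V².
V_ov = V_SG − |V_th| = 3.64 − 0.76 = 2.88 V.
Since V_SD = 2.44 V < V_ov = 2.88 V, the device is in the triode region.
I_D = k_p [V_ov · V_SD − ½ V_SD²] = 3.296 × [2.88 × 2.44 − 0.5 × 2.44²] = 13.4 mA.

Triode; I_D = 13.4 mA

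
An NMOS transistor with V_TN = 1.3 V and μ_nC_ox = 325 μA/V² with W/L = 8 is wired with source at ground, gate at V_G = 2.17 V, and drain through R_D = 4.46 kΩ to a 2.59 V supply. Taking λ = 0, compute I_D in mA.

V_GS = V_G = 2.17 V, so V_ov = 2.17 − 1.3 = 0.87 V.
k_n = μ_nC_ox · (W/L) = 2.6 mA/V².
Assume saturation: I_D = ½ k_n V_ov² = 0.5 × 2.6 × 0.87² = 0.984 mA, giving V_DS = V_DD − I_D R_D = 2.59 − 0.984 × 4.46 = -1.8 V.
But -1.8 V < V_ov = 0.87 V, so the device is actually in triode.
In triode I_D = k_n[V_ov V_DS − ½ V_DS²] and I_D = (V_DD − V_DS)/R_D. Equating: 5.8 V_DS² − 11.09 V_DS + 2.59 = 0, giving V_DS = 0.272 V (the root below V_ov).
I_D = (2.59 − 0.272) / 4.46 = 0.52 mA.

I_D = 0.520 mA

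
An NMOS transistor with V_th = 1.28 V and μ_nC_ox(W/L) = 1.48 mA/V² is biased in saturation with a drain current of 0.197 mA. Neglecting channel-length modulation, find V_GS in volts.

In saturation I_D = ½ k_n (V_GS − V_th)², so V_GS − V_th = √(2 I_D / k_n) = √(2 × 0.197 / 1.48) = 0.516 V.
V_GS = 1.28 + 0.516 = 1.8 V.

V_GS = 1.80 V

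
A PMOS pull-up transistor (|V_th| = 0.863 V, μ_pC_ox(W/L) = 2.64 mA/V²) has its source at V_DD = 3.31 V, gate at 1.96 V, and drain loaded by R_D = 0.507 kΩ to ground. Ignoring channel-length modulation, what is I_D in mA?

V_SG = V_DD − V_G = 3.31 − 1.96 = 1.35 V, so V_ov = 1.35 − 0.863 = 0.487 V.
Assume saturation: I_D = ½ k_p V_ov² = 0.5 × 2.64 × 0.487² = 0.313 mA, giving V_SD = V_DD − I_D R_D = 3.31 − 0.313 × 0.507 = 3.15 V.
V_SD = 3.15 V ≥ V_ov = 0.487 V, confirming saturation.

I_D = 0.313 mA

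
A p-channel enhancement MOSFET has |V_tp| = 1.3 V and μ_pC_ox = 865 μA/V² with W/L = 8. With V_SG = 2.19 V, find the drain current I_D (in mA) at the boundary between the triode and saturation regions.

I_D = 2.74 mA

At the boundary V_SD = V_ov = V_SG − |V_tp| = 2.19 − 1.3 = 0.89 V.
k_p = μ_pC_ox · (W/L) = 6.92 mA/V².
I_D = ½ k_p V_ov² = 0.5 × 6.92 × 0.89² = 2.74 mA.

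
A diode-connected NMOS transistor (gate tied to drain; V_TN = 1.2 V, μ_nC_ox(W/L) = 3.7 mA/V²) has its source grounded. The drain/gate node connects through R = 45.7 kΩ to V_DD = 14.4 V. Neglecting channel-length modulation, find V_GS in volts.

V_GS = 1.59 V

With gate tied to drain, V_GS = V_DS ≥ V_GS − V_TN, so the device is in saturation.
KCL at the drain: ½ k_n (V_GS − V_TN)² = (V_DD − V_GS)/R.
Let x = V_GS − 1.2. Then 84.5 x² + x − 13.2 = 0, giving x = 0.389 V (positive root), so V_GS = 1.59 V.
I_D = (V_DD − V_GS)/R = (14.4 − 1.59) / 45.7 = 0.28 mA.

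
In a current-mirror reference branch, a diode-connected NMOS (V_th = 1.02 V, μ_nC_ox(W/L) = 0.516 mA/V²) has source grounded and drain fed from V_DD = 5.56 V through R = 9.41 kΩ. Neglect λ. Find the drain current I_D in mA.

I_D = 0.357 mA

With gate tied to drain, V_GS = V_DS ≥ V_GS − V_th, so the device is in saturation.
KCL at the drain: ½ k_n (V_GS − V_th)² = (V_DD − V_GS)/R.
Let x = V_GS − 1.02. Then 2.43 x² + x − 4.54 = 0, giving x = 1.18 V (positive root), so V_GS = 2.2 V.
I_D = (V_DD − V_GS)/R = (5.56 − 2.2) / 9.41 = 0.357 mA.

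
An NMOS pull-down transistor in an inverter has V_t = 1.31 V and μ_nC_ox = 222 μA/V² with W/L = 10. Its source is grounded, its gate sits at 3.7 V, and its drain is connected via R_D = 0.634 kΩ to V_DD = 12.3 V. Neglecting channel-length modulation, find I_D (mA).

V_GS = V_G = 3.7 V, so V_ov = 3.7 − 1.31 = 2.39 V.
k_n = μ_nC_ox · (W/L) = 2.22 mA/V².
Assume saturation: I_D = ½ k_n V_ov² = 0.5 × 2.22 × 2.39² = 6.34 mA, giving V_DS = V_DD − I_D R_D = 12.3 − 6.34 × 0.634 = 8.28 V.
V_DS = 8.28 V ≥ V_ov = 2.39 V, confirming saturation.

I_D = 6.34 mA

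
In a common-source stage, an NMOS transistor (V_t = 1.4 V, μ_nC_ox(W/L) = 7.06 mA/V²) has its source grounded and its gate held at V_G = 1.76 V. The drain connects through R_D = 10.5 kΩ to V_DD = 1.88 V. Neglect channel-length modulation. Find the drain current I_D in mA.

I_D = 0.172 mA

V_GS = V_G = 1.76 V, so V_ov = 1.76 − 1.4 = 0.36 V.
Assume saturation: I_D = ½ k_n V_ov² = 0.5 × 7.06 × 0.36² = 0.457 mA, giving V_DS = V_DD − I_D R_D = 1.88 − 0.457 × 10.5 = -2.92 V.
But -2.92 V < V_ov = 0.36 V, so the device is actually in triode.
In triode I_D = k_n[V_ov V_DS − ½ V_DS²] and I_D = (V_DD − V_DS)/R_D. Equating: 37.1 V_DS² − 27.69 V_DS + 1.88 = 0, giving V_DS = 0.0755 V (the root below V_ov).
I_D = (1.88 − 0.0755) / 10.5 = 0.172 mA.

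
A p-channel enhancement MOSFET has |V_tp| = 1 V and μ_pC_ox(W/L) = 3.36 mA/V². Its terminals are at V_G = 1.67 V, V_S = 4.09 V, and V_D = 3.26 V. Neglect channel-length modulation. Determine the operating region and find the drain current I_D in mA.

V_SG = V_S − V_G = 4.09 − 1.67 = 2.42 V; V_SD = V_S − V_D = 4.09 − 3.26 = 0.83 V.
V_ov = V_SG − |V_tp| = 2.42 − 1 = 1.42 V.
Since V_SD = 0.83 V < V_ov = 1.42 V, the device is in the triode region.
I_D = k_p [V_ov · V_SD − ½ V_SD²] = 3.36 × [1.42 × 0.83 − 0.5 × 0.83²] = 2.8 mA.

Triode; I_D = 2.80 mA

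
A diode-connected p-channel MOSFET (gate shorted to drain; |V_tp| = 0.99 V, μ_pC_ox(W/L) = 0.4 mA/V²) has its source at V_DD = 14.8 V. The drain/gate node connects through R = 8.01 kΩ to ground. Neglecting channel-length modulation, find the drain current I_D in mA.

I_D = 1.39 mA

With gate tied to drain, V_SG = V_SD ≥ V_SG − |V_tp|, so the device is in saturation.
KCL at the drain: ½ k_p (V_SG − |V_tp|)² = (V_DD − V_SG)/R.
Let x = V_SG − 0.99. Then 1.6 x² + x − 13.81 = 0, giving x = 2.64 V (positive root), so V_SG = 3.63 V.
I_D = (V_DD − V_SG)/R = (14.8 − 3.63) / 8.01 = 1.39 mA.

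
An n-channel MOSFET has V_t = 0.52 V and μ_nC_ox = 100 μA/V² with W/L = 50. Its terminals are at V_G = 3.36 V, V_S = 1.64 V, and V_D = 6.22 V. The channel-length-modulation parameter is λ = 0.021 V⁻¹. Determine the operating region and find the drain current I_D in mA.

V_GS = V_G − V_S = 3.36 − 1.64 = 1.72 V; V_DS = V_D − V_S = 6.22 − 1.64 = 4.58 V.
k_n = μ_nC_ox · (W/L) = 5 mA/V².
V_ov = V_GS − V_t = 1.72 − 0.52 = 1.2 V.
Since V_DS = 4.58 V ≥ V_ov = 1.2 V, the device is in saturation.
I_D = ½ k_n V_ov² (1 + λ V_DS) = 0.5 × 5 × 1.2² × (1 + 0.021 × 4.58) = 3.95 mA.

Saturation; I_D = 3.95 mA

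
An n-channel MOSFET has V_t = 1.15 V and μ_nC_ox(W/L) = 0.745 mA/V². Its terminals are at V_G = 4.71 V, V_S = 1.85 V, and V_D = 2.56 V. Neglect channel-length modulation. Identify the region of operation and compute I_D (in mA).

Triode; I_D = 0.717 mA

V_GS = V_G − V_S = 4.71 − 1.85 = 2.86 V; V_DS = V_D − V_S = 2.56 − 1.85 = 0.71 V.
V_ov = V_GS − V_t = 2.86 − 1.15 = 1.71 V.
Since V_DS = 0.71 V < V_ov = 1.71 V, the device is in the triode region.
I_D = k_n [V_ov · V_DS − ½ V_DS²] = 0.745 × [1.71 × 0.71 − 0.5 × 0.71²] = 0.717 mA.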